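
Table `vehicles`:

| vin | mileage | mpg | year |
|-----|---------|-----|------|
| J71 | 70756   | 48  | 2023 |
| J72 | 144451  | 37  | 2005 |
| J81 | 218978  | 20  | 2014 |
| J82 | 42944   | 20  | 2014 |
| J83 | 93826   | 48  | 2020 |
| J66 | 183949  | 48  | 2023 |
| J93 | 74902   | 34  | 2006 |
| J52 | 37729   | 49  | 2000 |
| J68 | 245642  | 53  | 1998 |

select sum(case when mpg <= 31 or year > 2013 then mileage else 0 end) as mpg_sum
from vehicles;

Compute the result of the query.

vin=J71: ✓ → 70756
vin=J72: ✗
vin=J81: ✓ → 218978
vin=J82: ✓ → 42944
vin=J83: ✓ → 93826
vin=J66: ✓ → 183949
vin=J93: ✗
vin=J52: ✗
vin=J68: ✗
mpg_sum = 70756 + 218978 + 42944 + 93826 + 183949 = 610453

610453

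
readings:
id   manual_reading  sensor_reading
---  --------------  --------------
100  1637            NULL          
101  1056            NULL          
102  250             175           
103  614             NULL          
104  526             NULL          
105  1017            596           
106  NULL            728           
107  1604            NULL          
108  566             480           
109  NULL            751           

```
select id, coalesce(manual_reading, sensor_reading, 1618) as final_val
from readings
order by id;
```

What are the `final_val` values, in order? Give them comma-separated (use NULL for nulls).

1637, 1056, 250, 614, 526, 1017, 728, 1604, 566, 751

id=100: manual_reading=1637 → 1637
id=101: manual_reading=1056 → 1056
id=102: manual_reading=250 → 250
id=103: manual_reading=614 → 614
id=104: manual_reading=526 → 526
id=105: manual_reading=1017 → 1017
id=106: manual_reading=NULL, sensor_reading=728 → 728
id=107: manual_reading=1604 → 1604
id=108: manual_reading=566 → 566
id=109: manual_reading=NULL, sensor_reading=751 → 751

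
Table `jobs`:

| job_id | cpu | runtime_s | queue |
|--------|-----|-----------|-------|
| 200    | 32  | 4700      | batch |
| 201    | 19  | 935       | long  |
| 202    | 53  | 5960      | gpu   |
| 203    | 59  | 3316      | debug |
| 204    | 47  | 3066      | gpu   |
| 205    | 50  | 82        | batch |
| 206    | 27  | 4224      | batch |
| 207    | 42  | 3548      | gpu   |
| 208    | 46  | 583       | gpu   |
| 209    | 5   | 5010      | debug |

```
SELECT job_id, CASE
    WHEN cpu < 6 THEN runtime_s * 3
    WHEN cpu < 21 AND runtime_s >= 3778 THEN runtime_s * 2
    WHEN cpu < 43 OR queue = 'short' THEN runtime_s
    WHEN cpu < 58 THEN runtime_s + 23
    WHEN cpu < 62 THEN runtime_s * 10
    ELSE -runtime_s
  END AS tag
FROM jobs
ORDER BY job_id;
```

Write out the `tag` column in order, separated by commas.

4700, 935, 5983, 33160, 3089, 105, 4224, 3548, 606, 15030

job_id=200: cpu < 43 OR queue = 'short' → 4700
job_id=201: cpu < 43 OR queue = 'short' → 935
job_id=202: cpu < 58 → 5983
job_id=203: cpu < 62 → 33160
job_id=204: cpu < 58 → 3089
job_id=205: cpu < 58 → 105
job_id=206: cpu < 43 OR queue = 'short' → 4224
job_id=207: cpu < 43 OR queue = 'short' → 3548
job_id=208: cpu < 58 → 606
job_id=209: cpu < 6 → 15030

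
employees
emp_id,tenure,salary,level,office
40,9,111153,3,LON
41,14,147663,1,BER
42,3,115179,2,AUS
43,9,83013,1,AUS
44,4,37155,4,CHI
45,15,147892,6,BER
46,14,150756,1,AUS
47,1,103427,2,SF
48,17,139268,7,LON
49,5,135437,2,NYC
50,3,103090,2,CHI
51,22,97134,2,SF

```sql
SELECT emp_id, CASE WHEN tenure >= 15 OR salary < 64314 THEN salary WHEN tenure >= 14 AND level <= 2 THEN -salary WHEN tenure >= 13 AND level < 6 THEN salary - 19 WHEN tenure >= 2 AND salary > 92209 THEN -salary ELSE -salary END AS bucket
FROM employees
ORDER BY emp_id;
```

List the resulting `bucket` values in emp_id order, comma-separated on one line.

-111153, -147663, -115179, -83013, 37155, 147892, -150756, -103427, 139268, -135437, -103090, 97134

emp_id=40: tenure >= 2 AND salary > 92209 → -111153
emp_id=41: tenure >= 14 AND level <= 2 → -147663
emp_id=42: tenure >= 2 AND salary > 92209 → -115179
emp_id=43: ELSE → -83013
emp_id=44: tenure >= 15 OR salary < 64314 → 37155
emp_id=45: tenure >= 15 OR salary < 64314 → 147892
emp_id=46: tenure >= 14 AND level <= 2 → -150756
emp_id=47: ELSE → -103427
emp_id=48: tenure >= 15 OR salary < 64314 → 139268
emp_id=49: tenure >= 2 AND salary > 92209 → -135437
emp_id=50: tenure >= 2 AND salary > 92209 → -103090
emp_id=51: tenure >= 15 OR salary < 64314 → 97134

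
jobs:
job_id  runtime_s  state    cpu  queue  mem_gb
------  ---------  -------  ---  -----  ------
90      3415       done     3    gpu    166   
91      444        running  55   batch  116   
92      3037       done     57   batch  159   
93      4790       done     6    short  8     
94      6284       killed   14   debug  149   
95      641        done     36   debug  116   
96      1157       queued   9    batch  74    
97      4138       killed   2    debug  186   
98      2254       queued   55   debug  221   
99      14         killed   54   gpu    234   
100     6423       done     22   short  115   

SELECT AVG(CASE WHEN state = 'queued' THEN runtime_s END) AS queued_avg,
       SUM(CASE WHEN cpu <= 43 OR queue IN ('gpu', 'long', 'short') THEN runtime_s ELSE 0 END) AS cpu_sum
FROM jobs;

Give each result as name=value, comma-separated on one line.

queued_avg=1705.5, cpu_sum=26862

[queued_avg: state = 'queued']
job_id=90: ✗
job_id=91: ✗
job_id=92: ✗
job_id=93: ✗
job_id=94: ✗
job_id=95: ✗
job_id=96: ✓ → 1157
job_id=97: ✗
job_id=98: ✓ → 2254
job_id=99: ✗
job_id=100: ✗
queued_avg = (1157 + 2254) / 2 = 1705.5
—
[cpu_sum: cpu <= 43 OR queue IN ('gpu', 'long', 'short')]
job_id=90: ✓ → 3415
job_id=91: ✗
job_id=92: ✗
job_id=93: ✓ → 4790
job_id=94: ✓ → 6284
job_id=95: ✓ → 641
job_id=96: ✓ → 1157
job_id=97: ✓ → 4138
job_id=98: ✗
job_id=99: ✓ → 14
job_id=100: ✓ → 6423
cpu_sum = 3415 + 4790 + 6284 + 641 + 1157 + 4138 + 14 + 6423 = 26862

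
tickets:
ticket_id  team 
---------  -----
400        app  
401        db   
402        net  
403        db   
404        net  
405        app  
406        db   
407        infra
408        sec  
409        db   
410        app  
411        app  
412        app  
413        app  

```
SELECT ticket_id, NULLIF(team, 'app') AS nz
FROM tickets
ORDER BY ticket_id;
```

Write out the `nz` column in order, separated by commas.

ticket_id=400: team=app vs app: equal → NULL
ticket_id=401: team=db vs app: differ → db
ticket_id=402: team=net vs app: differ → net
ticket_id=403: team=db vs app: differ → db
ticket_id=404: team=net vs app: differ → net
ticket_id=405: team=app vs app: equal → NULL
ticket_id=406: team=db vs app: differ → db
ticket_id=407: team=infra vs app: differ → infra
ticket_id=408: team=sec vs app: differ → sec
ticket_id=409: team=db vs app: differ → db
ticket_id=410: team=app vs app: equal → NULL
ticket_id=411: team=app vs app: equal → NULL
ticket_id=412: team=app vs app: equal → NULL
ticket_id=413: team=app vs app: equal → NULL

NULL, db, net, db, net, NULL, db, infra, sec, db, NULL, NULL, NULL, NULL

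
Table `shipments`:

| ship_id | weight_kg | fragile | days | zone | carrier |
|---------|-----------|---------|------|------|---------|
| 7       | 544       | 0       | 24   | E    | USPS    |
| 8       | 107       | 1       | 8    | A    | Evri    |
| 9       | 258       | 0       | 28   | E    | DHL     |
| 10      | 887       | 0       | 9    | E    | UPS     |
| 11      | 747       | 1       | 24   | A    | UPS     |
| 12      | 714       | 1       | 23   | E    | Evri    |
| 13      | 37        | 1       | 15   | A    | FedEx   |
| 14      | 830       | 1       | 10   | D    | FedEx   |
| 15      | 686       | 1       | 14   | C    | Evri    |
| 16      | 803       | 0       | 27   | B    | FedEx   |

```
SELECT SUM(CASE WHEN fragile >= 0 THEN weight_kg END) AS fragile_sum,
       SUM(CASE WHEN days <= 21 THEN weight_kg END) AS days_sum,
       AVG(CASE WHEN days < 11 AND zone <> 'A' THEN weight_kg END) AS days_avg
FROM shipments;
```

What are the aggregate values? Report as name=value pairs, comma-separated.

[fragile_sum: fragile >= 0]
ship_id=7: ✓ → 544
ship_id=8: ✓ → 107
ship_id=9: ✓ → 258
ship_id=10: ✓ → 887
ship_id=11: ✓ → 747
ship_id=12: ✓ → 714
ship_id=13: ✓ → 37
ship_id=14: ✓ → 830
ship_id=15: ✓ → 686
ship_id=16: ✓ → 803
fragile_sum = 544 + 107 + 258 + 887 + 747 + 714 + 37 + 830 + 686 + 803 = 5613
—
[days_sum: days <= 21]
ship_id=7: ✗
ship_id=8: ✓ → 107
ship_id=9: ✗
ship_id=10: ✓ → 887
ship_id=11: ✗
ship_id=12: ✗
ship_id=13: ✓ → 37
ship_id=14: ✓ → 830
ship_id=15: ✓ → 686
ship_id=16: ✗
days_sum = 107 + 887 + 37 + 830 + 686 = 2547
—
[days_avg: days < 11 AND zone <> 'A']
ship_id=7: ✗
ship_id=8: ✗
ship_id=9: ✗
ship_id=10: ✓ → 887
ship_id=11: ✗
ship_id=12: ✗
ship_id=13: ✗
ship_id=14: ✓ → 830
ship_id=15: ✗
ship_id=16: ✗
days_avg = (887 + 830) / 2 = 858.5

fragile_sum=5613, days_sum=2547, days_avg=858.5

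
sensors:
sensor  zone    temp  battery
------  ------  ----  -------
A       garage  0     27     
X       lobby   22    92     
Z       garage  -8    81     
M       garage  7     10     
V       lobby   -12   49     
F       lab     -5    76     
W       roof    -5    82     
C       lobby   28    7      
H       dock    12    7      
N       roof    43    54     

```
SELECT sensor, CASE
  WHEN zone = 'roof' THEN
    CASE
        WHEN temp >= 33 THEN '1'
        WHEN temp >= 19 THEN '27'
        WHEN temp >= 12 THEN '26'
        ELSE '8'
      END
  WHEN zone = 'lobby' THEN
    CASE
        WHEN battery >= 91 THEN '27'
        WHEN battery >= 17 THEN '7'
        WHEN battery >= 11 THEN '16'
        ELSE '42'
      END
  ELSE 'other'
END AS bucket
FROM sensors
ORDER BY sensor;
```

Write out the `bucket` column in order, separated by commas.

sensor=A: zone='garage' → outer ELSE → other
sensor=C: zone='lobby' → inner[ELSE] → 42
sensor=F: zone='lab' → outer ELSE → other
sensor=H: zone='dock' → outer ELSE → other
sensor=M: zone='garage' → outer ELSE → other
sensor=N: zone='roof' → inner[temp >= 33] → 1
sensor=V: zone='lobby' → inner[battery >= 17] → 7
sensor=W: zone='roof' → inner[ELSE] → 8
sensor=X: zone='lobby' → inner[battery >= 91] → 27
sensor=Z: zone='garage' → outer ELSE → other

other, 42, other, other, other, 1, 7, 8, 27, other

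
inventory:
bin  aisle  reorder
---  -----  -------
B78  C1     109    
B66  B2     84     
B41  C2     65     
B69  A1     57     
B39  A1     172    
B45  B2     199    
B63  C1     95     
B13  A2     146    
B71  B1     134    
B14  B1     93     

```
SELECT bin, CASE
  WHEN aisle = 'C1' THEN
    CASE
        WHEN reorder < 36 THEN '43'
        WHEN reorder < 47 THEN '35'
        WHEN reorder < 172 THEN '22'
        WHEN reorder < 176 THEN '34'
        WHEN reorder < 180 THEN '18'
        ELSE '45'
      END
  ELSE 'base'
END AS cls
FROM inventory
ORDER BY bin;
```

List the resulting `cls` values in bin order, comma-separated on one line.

bin=B13: aisle='A2' → outer ELSE → base
bin=B14: aisle='B1' → outer ELSE → base
bin=B39: aisle='A1' → outer ELSE → base
bin=B41: aisle='C2' → outer ELSE → base
bin=B45: aisle='B2' → outer ELSE → base
bin=B63: aisle='C1' → inner[reorder < 172] → 22
bin=B66: aisle='B2' → outer ELSE → base
bin=B69: aisle='A1' → outer ELSE → base
bin=B71: aisle='B1' → outer ELSE → base
bin=B78: aisle='C1' → inner[reorder < 172] → 22

base, base, base, base, base, 22, base, base, base, 22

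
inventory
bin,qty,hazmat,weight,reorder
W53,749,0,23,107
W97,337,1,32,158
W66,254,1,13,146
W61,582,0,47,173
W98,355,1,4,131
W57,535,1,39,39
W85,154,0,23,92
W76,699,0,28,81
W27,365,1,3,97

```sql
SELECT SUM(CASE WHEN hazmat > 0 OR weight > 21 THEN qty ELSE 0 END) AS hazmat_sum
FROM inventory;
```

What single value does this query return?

bin=W53: ✓ → 749
bin=W97: ✓ → 337
bin=W66: ✓ → 254
bin=W61: ✓ → 582
bin=W98: ✓ → 355
bin=W57: ✓ → 535
bin=W85: ✓ → 154
bin=W76: ✓ → 699
bin=W27: ✓ → 365
hazmat_sum = 749 + 337 + 254 + 582 + 355 + 535 + 154 + 699 + 365 = 4030

4030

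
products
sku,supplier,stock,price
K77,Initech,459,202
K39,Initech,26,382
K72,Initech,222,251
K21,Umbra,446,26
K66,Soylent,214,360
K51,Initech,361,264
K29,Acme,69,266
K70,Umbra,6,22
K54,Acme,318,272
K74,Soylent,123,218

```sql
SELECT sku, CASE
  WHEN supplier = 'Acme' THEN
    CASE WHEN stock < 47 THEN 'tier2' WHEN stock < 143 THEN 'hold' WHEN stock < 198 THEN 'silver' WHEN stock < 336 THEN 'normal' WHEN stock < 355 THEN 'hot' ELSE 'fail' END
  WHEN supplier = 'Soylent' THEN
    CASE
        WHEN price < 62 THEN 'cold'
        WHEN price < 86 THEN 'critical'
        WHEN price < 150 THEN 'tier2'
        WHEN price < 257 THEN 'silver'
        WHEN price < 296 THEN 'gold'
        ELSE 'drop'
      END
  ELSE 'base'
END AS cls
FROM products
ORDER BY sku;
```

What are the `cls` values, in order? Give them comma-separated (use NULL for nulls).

sku=K21: supplier='Umbra' → outer ELSE → base
sku=K29: supplier='Acme' → inner[stock < 143] → hold
sku=K39: supplier='Initech' → outer ELSE → base
sku=K51: supplier='Initech' → outer ELSE → base
sku=K54: supplier='Acme' → inner[stock < 336] → normal
sku=K66: supplier='Soylent' → inner[ELSE] → drop
sku=K70: supplier='Umbra' → outer ELSE → base
sku=K72: supplier='Initech' → outer ELSE → base
sku=K74: supplier='Soylent' → inner[price < 257] → silver
sku=K77: supplier='Initech' → outer ELSE → base

base, hold, base, base, normal, drop, base, base, silver, base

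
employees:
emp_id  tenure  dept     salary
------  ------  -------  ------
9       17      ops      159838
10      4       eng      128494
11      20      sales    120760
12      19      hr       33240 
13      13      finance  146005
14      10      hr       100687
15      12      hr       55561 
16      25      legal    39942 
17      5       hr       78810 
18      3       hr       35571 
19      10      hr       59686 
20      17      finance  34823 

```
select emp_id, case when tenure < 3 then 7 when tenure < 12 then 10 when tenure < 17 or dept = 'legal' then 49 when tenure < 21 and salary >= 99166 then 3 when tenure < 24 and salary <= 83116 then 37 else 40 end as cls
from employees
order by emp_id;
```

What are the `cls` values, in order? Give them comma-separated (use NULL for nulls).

emp_id=9: tenure < 21 and salary >= 99166 → 3
emp_id=10: tenure < 12 → 10
emp_id=11: tenure < 21 and salary >= 99166 → 3
emp_id=12: tenure < 24 and salary <= 83116 → 37
emp_id=13: tenure < 17 or dept = 'legal' → 49
emp_id=14: tenure < 12 → 10
emp_id=15: tenure < 17 or dept = 'legal' → 49
emp_id=16: tenure < 17 or dept = 'legal' → 49
emp_id=17: tenure < 12 → 10
emp_id=18: tenure < 12 → 10
emp_id=19: tenure < 12 → 10
emp_id=20: tenure < 24 and salary <= 83116 → 37

3, 10, 3, 37, 49, 10, 49, 49, 10, 10, 10, 37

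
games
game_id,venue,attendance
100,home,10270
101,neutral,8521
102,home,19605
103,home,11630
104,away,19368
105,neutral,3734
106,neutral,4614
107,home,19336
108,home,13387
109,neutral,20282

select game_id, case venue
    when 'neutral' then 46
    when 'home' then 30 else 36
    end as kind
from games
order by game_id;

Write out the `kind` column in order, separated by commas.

30, 46, 30, 30, 36, 46, 46, 30, 30, 46

game_id=100: venue='home' → 30
game_id=101: venue='neutral' → 46
game_id=102: venue='home' → 30
game_id=103: venue='home' → 30
game_id=104: ELSE → 36
game_id=105: venue='neutral' → 46
game_id=106: venue='neutral' → 46
game_id=107: venue='home' → 30
game_id=108: venue='home' → 30
game_id=109: venue='neutral' → 46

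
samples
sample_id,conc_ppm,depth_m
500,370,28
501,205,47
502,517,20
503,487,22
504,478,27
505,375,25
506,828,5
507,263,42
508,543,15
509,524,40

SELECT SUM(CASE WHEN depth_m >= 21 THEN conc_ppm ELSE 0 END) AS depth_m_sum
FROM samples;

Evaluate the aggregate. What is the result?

sample_id=500: ✓ → 370
sample_id=501: ✓ → 205
sample_id=502: ✗
sample_id=503: ✓ → 487
sample_id=504: ✓ → 478
sample_id=505: ✓ → 375
sample_id=506: ✗
sample_id=507: ✓ → 263
sample_id=508: ✗
sample_id=509: ✓ → 524
depth_m_sum = 370 + 205 + 487 + 478 + 375 + 263 + 524 = 2702

2702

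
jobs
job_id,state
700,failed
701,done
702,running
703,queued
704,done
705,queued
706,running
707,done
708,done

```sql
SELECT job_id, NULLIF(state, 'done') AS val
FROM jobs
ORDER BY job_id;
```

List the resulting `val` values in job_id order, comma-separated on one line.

job_id=700: state=failed vs done: differ → failed
job_id=701: state=done vs done: equal → NULL
job_id=702: state=running vs done: differ → running
job_id=703: state=queued vs done: differ → queued
job_id=704: state=done vs done: equal → NULL
job_id=705: state=queued vs done: differ → queued
job_id=706: state=running vs done: differ → running
job_id=707: state=done vs done: equal → NULL
job_id=708: state=done vs done: equal → NULL

failed, NULL, running, queued, NULL, queued, running, NULL, NULL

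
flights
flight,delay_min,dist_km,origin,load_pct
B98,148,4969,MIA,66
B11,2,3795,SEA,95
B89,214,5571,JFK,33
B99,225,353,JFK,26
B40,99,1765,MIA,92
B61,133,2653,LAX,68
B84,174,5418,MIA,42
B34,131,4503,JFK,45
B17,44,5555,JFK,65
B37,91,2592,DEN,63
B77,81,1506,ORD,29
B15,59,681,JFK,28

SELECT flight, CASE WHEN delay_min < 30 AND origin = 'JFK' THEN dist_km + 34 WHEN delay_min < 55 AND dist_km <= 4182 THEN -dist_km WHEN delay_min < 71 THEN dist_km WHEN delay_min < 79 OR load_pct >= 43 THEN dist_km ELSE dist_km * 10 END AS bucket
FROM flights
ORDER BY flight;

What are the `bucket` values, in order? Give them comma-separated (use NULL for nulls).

-3795, 681, 5555, 4503, 2592, 1765, 2653, 15060, 54180, 55710, 4969, 3530

flight=B11: delay_min < 55 AND dist_km <= 4182 → -3795
flight=B15: delay_min < 71 → 681
flight=B17: delay_min < 71 → 5555
flight=B34: delay_min < 79 OR load_pct >= 43 → 4503
flight=B37: delay_min < 79 OR load_pct >= 43 → 2592
flight=B40: delay_min < 79 OR load_pct >= 43 → 1765
flight=B61: delay_min < 79 OR load_pct >= 43 → 2653
flight=B77: ELSE → 15060
flight=B84: ELSE → 54180
flight=B89: ELSE → 55710
flight=B98: delay_min < 79 OR load_pct >= 43 → 4969
flight=B99: ELSE → 3530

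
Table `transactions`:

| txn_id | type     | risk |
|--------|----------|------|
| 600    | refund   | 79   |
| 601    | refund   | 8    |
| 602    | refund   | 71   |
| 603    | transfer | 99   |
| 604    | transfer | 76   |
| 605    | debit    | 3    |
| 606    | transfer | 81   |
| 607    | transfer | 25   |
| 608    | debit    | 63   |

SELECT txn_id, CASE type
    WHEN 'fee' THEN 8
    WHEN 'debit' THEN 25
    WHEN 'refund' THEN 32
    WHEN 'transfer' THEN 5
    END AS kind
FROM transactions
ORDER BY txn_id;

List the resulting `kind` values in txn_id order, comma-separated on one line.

txn_id=600: type='refund' → 32
txn_id=601: type='refund' → 32
txn_id=602: type='refund' → 32
txn_id=603: type='transfer' → 5
txn_id=604: type='transfer' → 5
txn_id=605: type='debit' → 25
txn_id=606: type='transfer' → 5
txn_id=607: type='transfer' → 5
txn_id=608: type='debit' → 25

32, 32, 32, 5, 5, 25, 5, 5, 25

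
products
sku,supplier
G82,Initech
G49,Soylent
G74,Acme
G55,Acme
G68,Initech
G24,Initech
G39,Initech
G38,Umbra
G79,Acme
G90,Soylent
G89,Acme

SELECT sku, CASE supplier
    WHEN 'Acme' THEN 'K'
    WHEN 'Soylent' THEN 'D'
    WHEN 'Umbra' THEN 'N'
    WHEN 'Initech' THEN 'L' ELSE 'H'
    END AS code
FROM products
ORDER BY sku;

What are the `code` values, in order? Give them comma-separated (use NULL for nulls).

sku=G24: supplier='Initech' → L
sku=G38: supplier='Umbra' → N
sku=G39: supplier='Initech' → L
sku=G49: supplier='Soylent' → D
sku=G55: supplier='Acme' → K
sku=G68: supplier='Initech' → L
sku=G74: supplier='Acme' → K
sku=G79: supplier='Acme' → K
sku=G82: supplier='Initech' → L
sku=G89: supplier='Acme' → K
sku=G90: supplier='Soylent' → D

L, N, L, D, K, L, K, K, L, K, D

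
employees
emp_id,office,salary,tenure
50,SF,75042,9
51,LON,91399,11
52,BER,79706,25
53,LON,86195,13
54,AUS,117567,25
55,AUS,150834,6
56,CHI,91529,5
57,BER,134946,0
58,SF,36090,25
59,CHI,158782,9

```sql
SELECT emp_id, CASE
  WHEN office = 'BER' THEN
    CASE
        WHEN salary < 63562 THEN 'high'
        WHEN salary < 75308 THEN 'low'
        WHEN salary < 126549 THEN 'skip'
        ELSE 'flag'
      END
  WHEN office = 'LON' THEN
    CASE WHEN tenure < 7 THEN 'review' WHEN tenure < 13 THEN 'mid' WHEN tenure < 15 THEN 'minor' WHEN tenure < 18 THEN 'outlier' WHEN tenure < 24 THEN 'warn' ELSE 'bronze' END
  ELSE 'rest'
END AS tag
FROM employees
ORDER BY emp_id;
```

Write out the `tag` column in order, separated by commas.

rest, mid, skip, minor, rest, rest, rest, flag, rest, rest

emp_id=50: office='SF' → outer ELSE → rest
emp_id=51: office='LON' → inner[tenure < 13] → mid
emp_id=52: office='BER' → inner[salary < 126549] → skip
emp_id=53: office='LON' → inner[tenure < 15] → minor
emp_id=54: office='AUS' → outer ELSE → rest
emp_id=55: office='AUS' → outer ELSE → rest
emp_id=56: office='CHI' → outer ELSE → rest
emp_id=57: office='BER' → inner[ELSE] → flag
emp_id=58: office='SF' → outer ELSE → rest
emp_id=59: office='CHI' → outer ELSE → rest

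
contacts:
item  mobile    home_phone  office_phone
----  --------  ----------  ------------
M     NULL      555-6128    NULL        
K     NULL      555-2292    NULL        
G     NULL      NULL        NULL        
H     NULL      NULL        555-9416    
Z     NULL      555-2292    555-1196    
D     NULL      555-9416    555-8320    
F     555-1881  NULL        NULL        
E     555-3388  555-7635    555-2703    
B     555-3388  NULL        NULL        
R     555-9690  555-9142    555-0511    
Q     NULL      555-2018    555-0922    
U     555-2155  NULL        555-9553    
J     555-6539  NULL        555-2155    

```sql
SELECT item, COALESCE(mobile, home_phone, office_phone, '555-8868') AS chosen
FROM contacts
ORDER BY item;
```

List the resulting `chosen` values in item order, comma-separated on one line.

555-3388, 555-9416, 555-3388, 555-1881, 555-8868, 555-9416, 555-6539, 555-2292, 555-6128, 555-2018, 555-9690, 555-2155, 555-2292

item=B: mobile=555-3388 → 555-3388
item=D: mobile=NULL, home_phone=555-9416 → 555-9416
item=E: mobile=555-3388 → 555-3388
item=F: mobile=555-1881 → 555-1881
item=G: mobile=NULL, home_phone=NULL, office_phone=NULL, → literal 555-8868 → 555-8868
item=H: mobile=NULL, home_phone=NULL, office_phone=555-9416 → 555-9416
item=J: mobile=555-6539 → 555-6539
item=K: mobile=NULL, home_phone=555-2292 → 555-2292
item=M: mobile=NULL, home_phone=555-6128 → 555-6128
item=Q: mobile=NULL, home_phone=555-2018 → 555-2018
item=R: mobile=555-9690 → 555-9690
item=U: mobile=555-2155 → 555-2155
item=Z: mobile=NULL, home_phone=555-2292 → 555-2292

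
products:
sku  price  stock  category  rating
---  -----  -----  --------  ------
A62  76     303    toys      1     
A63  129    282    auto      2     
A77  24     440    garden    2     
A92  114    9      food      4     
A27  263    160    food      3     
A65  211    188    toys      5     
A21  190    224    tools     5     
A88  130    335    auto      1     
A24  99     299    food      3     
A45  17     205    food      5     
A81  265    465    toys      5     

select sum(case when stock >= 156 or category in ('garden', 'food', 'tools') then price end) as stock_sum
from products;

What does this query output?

sku=A62: ✓ → 76
sku=A63: ✓ → 129
sku=A77: ✓ → 24
sku=A92: ✓ → 114
sku=A27: ✓ → 263
sku=A65: ✓ → 211
sku=A21: ✓ → 190
sku=A88: ✓ → 130
sku=A24: ✓ → 99
sku=A45: ✓ → 17
sku=A81: ✓ → 265
stock_sum = 76 + 129 + 24 + 114 + 263 + 211 + 190 + 130 + 99 + 17 + 265 = 1518

1518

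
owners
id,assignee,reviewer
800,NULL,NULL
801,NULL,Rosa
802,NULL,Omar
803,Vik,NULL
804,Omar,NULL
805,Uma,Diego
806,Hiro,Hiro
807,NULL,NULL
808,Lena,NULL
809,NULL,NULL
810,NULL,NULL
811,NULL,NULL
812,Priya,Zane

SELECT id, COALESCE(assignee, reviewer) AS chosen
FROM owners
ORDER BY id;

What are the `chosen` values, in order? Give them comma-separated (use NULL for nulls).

NULL, Rosa, Omar, Vik, Omar, Uma, Hiro, NULL, Lena, NULL, NULL, NULL, Priya

id=800: assignee=NULL, reviewer=NULL (all NULL) → NULL
id=801: assignee=NULL, reviewer=Rosa → Rosa
id=802: assignee=NULL, reviewer=Omar → Omar
id=803: assignee=Vik → Vik
id=804: assignee=Omar → Omar
id=805: assignee=Uma → Uma
id=806: assignee=Hiro → Hiro
id=807: assignee=NULL, reviewer=NULL (all NULL) → NULL
id=808: assignee=Lena → Lena
id=809: assignee=NULL, reviewer=NULL (all NULL) → NULL
id=810: assignee=NULL, reviewer=NULL (all NULL) → NULL
id=811: assignee=NULL, reviewer=NULL (all NULL) → NULL
id=812: assignee=Priya → Priya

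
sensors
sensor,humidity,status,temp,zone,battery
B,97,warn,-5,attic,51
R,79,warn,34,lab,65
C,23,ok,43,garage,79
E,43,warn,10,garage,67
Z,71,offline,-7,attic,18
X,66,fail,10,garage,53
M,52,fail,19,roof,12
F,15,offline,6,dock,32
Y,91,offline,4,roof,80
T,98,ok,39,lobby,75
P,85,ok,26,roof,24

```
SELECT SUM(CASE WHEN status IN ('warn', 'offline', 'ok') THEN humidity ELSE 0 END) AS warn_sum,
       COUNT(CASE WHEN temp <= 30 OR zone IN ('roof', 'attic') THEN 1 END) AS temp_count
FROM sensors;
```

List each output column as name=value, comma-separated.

warn_sum=602, temp_count=8

[warn_sum: status IN ('warn', 'offline', 'ok')]
sensor=B: ✓ → 97
sensor=R: ✓ → 79
sensor=C: ✓ → 23
sensor=E: ✓ → 43
sensor=Z: ✓ → 71
sensor=X: ✗
sensor=M: ✗
sensor=F: ✓ → 15
sensor=Y: ✓ → 91
sensor=T: ✓ → 98
sensor=P: ✓ → 85
warn_sum = 97 + 79 + 23 + 43 + 71 + 15 + 91 + 98 + 85 = 602
—
[temp_count: temp <= 30 OR zone IN ('roof', 'attic')]
sensor=B: ✓ → 1
sensor=R: ✗
sensor=C: ✗
sensor=E: ✓ → 1
sensor=Z: ✓ → 1
sensor=X: ✓ → 1
sensor=M: ✓ → 1
sensor=F: ✓ → 1
sensor=Y: ✓ → 1
sensor=T: ✗
sensor=P: ✓ → 1
temp_count = COUNT(1, 1, 1, 1, 1, 1, 1, 1) = 8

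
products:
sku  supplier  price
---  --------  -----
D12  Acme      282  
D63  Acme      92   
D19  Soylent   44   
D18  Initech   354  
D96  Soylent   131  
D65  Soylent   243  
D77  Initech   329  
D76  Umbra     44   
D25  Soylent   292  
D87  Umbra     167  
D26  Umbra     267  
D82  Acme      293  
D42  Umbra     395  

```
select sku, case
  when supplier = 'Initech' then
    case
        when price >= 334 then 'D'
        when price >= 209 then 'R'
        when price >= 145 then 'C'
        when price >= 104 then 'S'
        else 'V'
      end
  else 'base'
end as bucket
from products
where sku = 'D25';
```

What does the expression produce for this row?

sku = D25: supplier=Soylent, price=292.
supplier='Soylent' → outer ELSE → base

base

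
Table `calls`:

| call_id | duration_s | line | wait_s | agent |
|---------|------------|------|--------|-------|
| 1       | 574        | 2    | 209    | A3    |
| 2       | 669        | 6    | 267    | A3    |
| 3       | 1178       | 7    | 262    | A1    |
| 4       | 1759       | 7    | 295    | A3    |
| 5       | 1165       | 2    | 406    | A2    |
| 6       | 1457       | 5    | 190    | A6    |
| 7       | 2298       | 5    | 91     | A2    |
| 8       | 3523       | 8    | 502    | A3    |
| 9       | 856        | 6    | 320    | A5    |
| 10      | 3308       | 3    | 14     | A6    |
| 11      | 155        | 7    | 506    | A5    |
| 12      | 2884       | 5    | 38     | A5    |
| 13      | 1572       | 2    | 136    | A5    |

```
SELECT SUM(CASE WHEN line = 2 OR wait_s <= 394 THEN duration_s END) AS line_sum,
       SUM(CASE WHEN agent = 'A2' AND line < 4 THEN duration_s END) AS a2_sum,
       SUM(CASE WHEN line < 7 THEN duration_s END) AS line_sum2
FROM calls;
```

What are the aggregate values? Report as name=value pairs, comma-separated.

line_sum=17720, a2_sum=1165, line_sum2=14783

[line_sum: line = 2 OR wait_s <= 394]
call_id=1: ✓ → 574
call_id=2: ✓ → 669
call_id=3: ✓ → 1178
call_id=4: ✓ → 1759
call_id=5: ✓ → 1165
call_id=6: ✓ → 1457
call_id=7: ✓ → 2298
call_id=8: ✗
call_id=9: ✓ → 856
call_id=10: ✓ → 3308
call_id=11: ✗
call_id=12: ✓ → 2884
call_id=13: ✓ → 1572
line_sum = 574 + 669 + 1178 + 1759 + 1165 + 1457 + 2298 + 856 + 3308 + 2884 + 1572 = 17720
—
[a2_sum: agent = 'A2' AND line < 4]
call_id=1: ✗
call_id=2: ✗
call_id=3: ✗
call_id=4: ✗
call_id=5: ✓ → 1165
call_id=6: ✗
call_id=7: ✗
call_id=8: ✗
call_id=9: ✗
call_id=10: ✗
call_id=11: ✗
call_id=12: ✗
call_id=13: ✗
a2_sum = 1165
—
[line_sum2: line < 7]
call_id=1: ✓ → 574
call_id=2: ✓ → 669
call_id=3: ✗
call_id=4: ✗
call_id=5: ✓ → 1165
call_id=6: ✓ → 1457
call_id=7: ✓ → 2298
call_id=8: ✗
call_id=9: ✓ → 856
call_id=10: ✓ → 3308
call_id=11: ✗
call_id=12: ✓ → 2884
call_id=13: ✓ → 1572
line_sum2 = 574 + 669 + 1165 + 1457 + 2298 + 856 + 3308 + 2884 + 1572 = 14783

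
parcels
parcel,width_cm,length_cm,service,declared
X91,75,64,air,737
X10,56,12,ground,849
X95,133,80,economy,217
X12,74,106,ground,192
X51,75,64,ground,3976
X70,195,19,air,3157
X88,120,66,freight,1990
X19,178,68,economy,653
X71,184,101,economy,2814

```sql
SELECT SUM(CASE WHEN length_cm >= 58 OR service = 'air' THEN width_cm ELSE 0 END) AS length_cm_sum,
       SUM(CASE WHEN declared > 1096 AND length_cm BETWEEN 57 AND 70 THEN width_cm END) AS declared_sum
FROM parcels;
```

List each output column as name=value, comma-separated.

length_cm_sum=1034, declared_sum=195

[length_cm_sum: length_cm >= 58 OR service = 'air']
parcel=X91: ✓ → 75
parcel=X10: ✗
parcel=X95: ✓ → 133
parcel=X12: ✓ → 74
parcel=X51: ✓ → 75
parcel=X70: ✓ → 195
parcel=X88: ✓ → 120
parcel=X19: ✓ → 178
parcel=X71: ✓ → 184
length_cm_sum = 75 + 133 + 74 + 75 + 195 + 120 + 178 + 184 = 1034
—
[declared_sum: declared > 1096 AND length_cm BETWEEN 57 AND 70]
parcel=X91: ✗
parcel=X10: ✗
parcel=X95: ✗
parcel=X12: ✗
parcel=X51: ✓ → 75
parcel=X70: ✗
parcel=X88: ✓ → 120
parcel=X19: ✗
parcel=X71: ✗
declared_sum = 75 + 120 = 195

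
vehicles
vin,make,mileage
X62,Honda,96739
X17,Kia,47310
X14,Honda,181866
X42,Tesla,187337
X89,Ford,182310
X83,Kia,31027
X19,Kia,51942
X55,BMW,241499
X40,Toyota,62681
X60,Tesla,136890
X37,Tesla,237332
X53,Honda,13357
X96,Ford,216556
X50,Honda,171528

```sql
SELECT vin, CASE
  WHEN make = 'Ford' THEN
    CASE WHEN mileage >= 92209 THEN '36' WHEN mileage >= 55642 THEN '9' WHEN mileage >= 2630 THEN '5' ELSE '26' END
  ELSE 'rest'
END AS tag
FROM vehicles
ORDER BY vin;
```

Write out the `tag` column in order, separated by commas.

vin=X14: make='Honda' → outer ELSE → rest
vin=X17: make='Kia' → outer ELSE → rest
vin=X19: make='Kia' → outer ELSE → rest
vin=X37: make='Tesla' → outer ELSE → rest
vin=X40: make='Toyota' → outer ELSE → rest
vin=X42: make='Tesla' → outer ELSE → rest
vin=X50: make='Honda' → outer ELSE → rest
vin=X53: make='Honda' → outer ELSE → rest
vin=X55: make='BMW' → outer ELSE → rest
vin=X60: make='Tesla' → outer ELSE → rest
vin=X62: make='Honda' → outer ELSE → rest
vin=X83: make='Kia' → outer ELSE → rest
vin=X89: make='Ford' → inner[mileage >= 92209] → 36
vin=X96: make='Ford' → inner[mileage >= 92209] → 36

rest, rest, rest, rest, rest, rest, rest, rest, rest, rest, rest, rest, 36, 36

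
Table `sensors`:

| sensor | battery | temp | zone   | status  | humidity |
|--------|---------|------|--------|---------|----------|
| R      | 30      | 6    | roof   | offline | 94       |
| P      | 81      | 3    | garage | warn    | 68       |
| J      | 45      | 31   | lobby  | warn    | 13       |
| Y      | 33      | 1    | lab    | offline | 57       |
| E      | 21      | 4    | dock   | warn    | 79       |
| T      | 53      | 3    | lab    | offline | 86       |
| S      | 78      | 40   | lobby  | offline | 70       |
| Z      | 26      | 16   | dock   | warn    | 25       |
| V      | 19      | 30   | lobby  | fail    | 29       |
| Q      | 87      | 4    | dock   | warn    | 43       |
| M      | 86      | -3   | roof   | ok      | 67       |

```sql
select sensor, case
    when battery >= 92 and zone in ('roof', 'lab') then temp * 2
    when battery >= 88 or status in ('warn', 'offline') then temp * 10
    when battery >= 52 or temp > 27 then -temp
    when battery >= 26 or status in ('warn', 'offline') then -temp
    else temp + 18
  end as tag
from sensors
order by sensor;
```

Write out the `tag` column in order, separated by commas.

sensor=E: battery >= 88 or status in ('warn', 'offline') → 40
sensor=J: battery >= 88 or status in ('warn', 'offline') → 310
sensor=M: battery >= 52 or temp > 27 → 3
sensor=P: battery >= 88 or status in ('warn', 'offline') → 30
sensor=Q: battery >= 88 or status in ('warn', 'offline') → 40
sensor=R: battery >= 88 or status in ('warn', 'offline') → 60
sensor=S: battery >= 88 or status in ('warn', 'offline') → 400
sensor=T: battery >= 88 or status in ('warn', 'offline') → 30
sensor=V: battery >= 52 or temp > 27 → -30
sensor=Y: battery >= 88 or status in ('warn', 'offline') → 10
sensor=Z: battery >= 88 or status in ('warn', 'offline') → 160

40, 310, 3, 30, 40, 60, 400, 30, -30, 10, 160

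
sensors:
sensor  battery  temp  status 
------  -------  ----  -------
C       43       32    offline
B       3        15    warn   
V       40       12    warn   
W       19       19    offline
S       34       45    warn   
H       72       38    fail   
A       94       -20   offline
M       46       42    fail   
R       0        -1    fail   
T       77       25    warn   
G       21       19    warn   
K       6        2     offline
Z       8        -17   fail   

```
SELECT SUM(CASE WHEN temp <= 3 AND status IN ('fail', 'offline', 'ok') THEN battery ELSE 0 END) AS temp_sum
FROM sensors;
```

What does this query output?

sensor=C: ✗
sensor=B: ✗
sensor=V: ✗
sensor=W: ✗
sensor=S: ✗
sensor=H: ✗
sensor=A: ✓ → 94
sensor=M: ✗
sensor=R: ✓ → 0
sensor=T: ✗
sensor=G: ✗
sensor=K: ✓ → 6
sensor=Z: ✓ → 8
temp_sum = 94 + 6 + 8 = 108

108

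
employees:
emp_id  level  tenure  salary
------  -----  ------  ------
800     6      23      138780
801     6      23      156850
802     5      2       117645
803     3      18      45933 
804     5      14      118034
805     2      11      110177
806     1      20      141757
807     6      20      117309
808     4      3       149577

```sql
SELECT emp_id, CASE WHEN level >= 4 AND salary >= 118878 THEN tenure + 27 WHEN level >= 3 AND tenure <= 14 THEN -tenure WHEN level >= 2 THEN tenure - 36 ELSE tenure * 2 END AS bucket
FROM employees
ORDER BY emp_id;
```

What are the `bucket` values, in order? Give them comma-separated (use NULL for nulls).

50, 50, -2, -18, -14, -25, 40, -16, 30

emp_id=800: level >= 4 AND salary >= 118878 → 50
emp_id=801: level >= 4 AND salary >= 118878 → 50
emp_id=802: level >= 3 AND tenure <= 14 → -2
emp_id=803: level >= 2 → -18
emp_id=804: level >= 3 AND tenure <= 14 → -14
emp_id=805: level >= 2 → -25
emp_id=806: ELSE → 40
emp_id=807: level >= 2 → -16
emp_id=808: level >= 4 AND salary >= 118878 → 30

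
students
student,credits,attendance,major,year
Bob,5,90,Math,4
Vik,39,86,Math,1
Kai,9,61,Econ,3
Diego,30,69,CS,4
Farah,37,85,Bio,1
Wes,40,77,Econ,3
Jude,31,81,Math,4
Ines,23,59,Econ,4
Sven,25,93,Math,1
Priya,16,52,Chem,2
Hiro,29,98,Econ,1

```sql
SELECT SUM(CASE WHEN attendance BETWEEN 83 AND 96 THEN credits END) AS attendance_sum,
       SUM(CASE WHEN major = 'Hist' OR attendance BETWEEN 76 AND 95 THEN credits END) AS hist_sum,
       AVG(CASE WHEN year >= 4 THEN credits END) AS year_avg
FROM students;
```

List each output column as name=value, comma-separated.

attendance_sum=106, hist_sum=177, year_avg=22.25

[attendance_sum: attendance BETWEEN 83 AND 96]
student=Bob: ✓ → 5
student=Vik: ✓ → 39
student=Kai: ✗
student=Diego: ✗
student=Farah: ✓ → 37
student=Wes: ✗
student=Jude: ✗
student=Ines: ✗
student=Sven: ✓ → 25
student=Priya: ✗
student=Hiro: ✗
attendance_sum = 5 + 39 + 37 + 25 = 106
—
[hist_sum: major = 'Hist' OR attendance BETWEEN 76 AND 95]
student=Bob: ✓ → 5
student=Vik: ✓ → 39
student=Kai: ✗
student=Diego: ✗
student=Farah: ✓ → 37
student=Wes: ✓ → 40
student=Jude: ✓ → 31
student=Ines: ✗
student=Sven: ✓ → 25
student=Priya: ✗
student=Hiro: ✗
hist_sum = 5 + 39 + 37 + 40 + 31 + 25 = 177
—
[year_avg: year >= 4]
student=Bob: ✓ → 5
student=Vik: ✗
student=Kai: ✗
student=Diego: ✓ → 30
student=Farah: ✗
student=Wes: ✗
student=Jude: ✓ → 31
student=Ines: ✓ → 23
student=Sven: ✗
student=Priya: ✗
student=Hiro: ✗
year_avg = (5 + 30 + 31 + 23) / 4 = 22.25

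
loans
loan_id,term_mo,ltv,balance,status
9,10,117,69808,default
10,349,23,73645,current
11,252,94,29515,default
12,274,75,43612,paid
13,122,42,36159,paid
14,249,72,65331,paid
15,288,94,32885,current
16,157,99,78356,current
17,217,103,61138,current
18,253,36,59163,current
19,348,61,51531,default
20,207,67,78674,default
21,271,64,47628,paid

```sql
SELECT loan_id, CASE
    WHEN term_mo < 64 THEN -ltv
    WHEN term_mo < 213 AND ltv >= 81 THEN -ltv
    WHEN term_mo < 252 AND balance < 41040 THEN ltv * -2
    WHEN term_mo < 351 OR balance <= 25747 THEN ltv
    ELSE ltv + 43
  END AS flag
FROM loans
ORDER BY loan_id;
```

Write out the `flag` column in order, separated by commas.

loan_id=9: term_mo < 64 → -117
loan_id=10: term_mo < 351 OR balance <= 25747 → 23
loan_id=11: term_mo < 351 OR balance <= 25747 → 94
loan_id=12: term_mo < 351 OR balance <= 25747 → 75
loan_id=13: term_mo < 252 AND balance < 41040 → -84
loan_id=14: term_mo < 351 OR balance <= 25747 → 72
loan_id=15: term_mo < 351 OR balance <= 25747 → 94
loan_id=16: term_mo < 213 AND ltv >= 81 → -99
loan_id=17: term_mo < 351 OR balance <= 25747 → 103
loan_id=18: term_mo < 351 OR balance <= 25747 → 36
loan_id=19: term_mo < 351 OR balance <= 25747 → 61
loan_id=20: term_mo < 351 OR balance <= 25747 → 67
loan_id=21: term_mo < 351 OR balance <= 25747 → 64

-117, 23, 94, 75, -84, 72, 94, -99, 103, 36, 61, 67, 64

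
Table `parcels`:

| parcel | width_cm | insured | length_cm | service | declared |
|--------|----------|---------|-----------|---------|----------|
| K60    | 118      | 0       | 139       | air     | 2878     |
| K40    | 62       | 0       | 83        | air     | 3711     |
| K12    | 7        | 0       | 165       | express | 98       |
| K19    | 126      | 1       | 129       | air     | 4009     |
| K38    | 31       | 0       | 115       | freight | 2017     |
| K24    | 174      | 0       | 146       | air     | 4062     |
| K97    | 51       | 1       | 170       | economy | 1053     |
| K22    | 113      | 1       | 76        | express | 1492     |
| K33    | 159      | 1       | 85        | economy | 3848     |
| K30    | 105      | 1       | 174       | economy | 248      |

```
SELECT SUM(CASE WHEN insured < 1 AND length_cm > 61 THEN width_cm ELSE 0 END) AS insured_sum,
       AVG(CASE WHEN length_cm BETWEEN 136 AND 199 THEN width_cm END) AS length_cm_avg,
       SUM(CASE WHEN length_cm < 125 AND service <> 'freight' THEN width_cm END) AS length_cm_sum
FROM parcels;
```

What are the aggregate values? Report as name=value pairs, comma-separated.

insured_sum=392, length_cm_avg=91, length_cm_sum=334

[insured_sum: insured < 1 AND length_cm > 61]
parcel=K60: ✓ → 118
parcel=K40: ✓ → 62
parcel=K12: ✓ → 7
parcel=K19: ✗
parcel=K38: ✓ → 31
parcel=K24: ✓ → 174
parcel=K97: ✗
parcel=K22: ✗
parcel=K33: ✗
parcel=K30: ✗
insured_sum = 118 + 62 + 7 + 31 + 174 = 392
—
[length_cm_avg: length_cm BETWEEN 136 AND 199]
parcel=K60: ✓ → 118
parcel=K40: ✗
parcel=K12: ✓ → 7
parcel=K19: ✗
parcel=K38: ✗
parcel=K24: ✓ → 174
parcel=K97: ✓ → 51
parcel=K22: ✗
parcel=K33: ✗
parcel=K30: ✓ → 105
length_cm_avg = (118 + 7 + 174 + 51 + 105) / 5 = 91
—
[length_cm_sum: length_cm < 125 AND service <> 'freight']
parcel=K60: ✗
parcel=K40: ✓ → 62
parcel=K12: ✗
parcel=K19: ✗
parcel=K38: ✗
parcel=K24: ✗
parcel=K97: ✗
parcel=K22: ✓ → 113
parcel=K33: ✓ → 159
parcel=K30: ✗
length_cm_sum = 62 + 113 + 159 = 334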